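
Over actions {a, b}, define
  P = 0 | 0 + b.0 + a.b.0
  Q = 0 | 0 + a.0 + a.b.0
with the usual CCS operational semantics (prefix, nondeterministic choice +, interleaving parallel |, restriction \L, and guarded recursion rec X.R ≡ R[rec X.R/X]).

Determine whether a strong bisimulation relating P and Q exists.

not bisimilar

Reachable graph of P (3 states):
  p0 = 0 | 0 + b.0 + a.b.0 :: --a--▸ p1, --b--▸ p2
  p1 = b.0 :: --b--▸ p2
  p2 = 0 :: ·
Reachable graph of Q (3 states):
  q0 = 0 | 0 + a.0 + a.b.0 :: --a--▸ q1, --a--▸ q2
  q1 = 0 :: ·
  q2 = b.0 :: --b--▸ q1
Coarsest stable partition (strong bisimilarity classes):
  B0 = {p0}
  B1 = {p1, q2}
  B2 = {p2, q1}
  B3 = {q0}
p0 ∈ B0, q0 ∈ B3 → different blocks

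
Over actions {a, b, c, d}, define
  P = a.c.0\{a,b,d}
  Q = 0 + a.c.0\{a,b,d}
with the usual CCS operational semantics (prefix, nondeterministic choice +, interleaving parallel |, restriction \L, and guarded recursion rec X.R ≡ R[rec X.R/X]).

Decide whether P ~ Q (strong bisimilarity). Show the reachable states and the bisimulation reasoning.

YES

LTS(P): 3 reachable states
  s0 = a.c.0\{a,b,d} → =a=> s1
  s1 = c.0\{a,b,d} → =c=> s2
  s2 = 0\{a,b,d} → deadlocked
LTS(Q): 3 reachable states
  t0 = 0 + a.c.0\{a,b,d} → =a=> t1
  t1 = c.0\{a,b,d} → =c=> t2
  t2 = 0\{a,b,d} → deadlocked
Coarsest stable partition (strong bisimilarity classes):
  B0 = {s0, t0}
  B1 = {s1, t1}
  B2 = {s2, t2}
s0 ∈ B0, t0 ∈ B0 → same block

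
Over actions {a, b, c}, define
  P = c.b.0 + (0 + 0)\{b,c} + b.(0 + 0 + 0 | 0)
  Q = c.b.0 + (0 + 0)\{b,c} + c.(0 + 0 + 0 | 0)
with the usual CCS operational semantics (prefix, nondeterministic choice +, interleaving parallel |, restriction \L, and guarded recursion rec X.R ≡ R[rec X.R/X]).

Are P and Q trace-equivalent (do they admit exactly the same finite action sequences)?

LTS(P): 4 reachable states
  m0 = c.b.0 + (0 + 0)\{b,c} + b.(0 + 0 + 0 | 0) | —b→ m1, —c→ m2
  m1 = 0 + 0 + 0 | 0 | ∅
  m2 = b.0 | —b→ m3
  m3 = 0 | ∅
LTS(Q): 4 reachable states
  n0 = c.b.0 + (0 + 0)\{b,c} + c.(0 + 0 + 0 | 0) | —c→ n1, —c→ n2
  n1 = 0 + 0 + 0 | 0 | ∅
  n2 = b.0 | —b→ n3
  n3 = 0 | ∅
Executing b from P (initial set {m0}):
  [1] b ⇒ {m1}
  ✓ P
Executing b from Q (initial set {n0}):
  [1] b ⇒ ∅ (Q stuck)

traces(P) ≠ traces(Q) — witness ⟨b⟩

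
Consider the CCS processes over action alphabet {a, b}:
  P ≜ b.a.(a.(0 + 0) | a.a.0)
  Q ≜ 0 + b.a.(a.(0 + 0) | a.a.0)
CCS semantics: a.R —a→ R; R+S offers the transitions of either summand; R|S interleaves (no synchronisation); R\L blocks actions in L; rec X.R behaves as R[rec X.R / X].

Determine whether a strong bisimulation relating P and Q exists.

Reachable graph of P (8 states):
  u0 = b.a.(a.(0 + 0) | a.a.0) has moves --b--▸ u1
  u1 = a.(a.(0 + 0) | a.a.0) has moves --a--▸ u2
  u2 = a.(0 + 0) | a.a.0 has moves --a--▸ u3, --a--▸ u4
  u3 = (0 + 0) | a.a.0 has moves --a--▸ u5
  u4 = a.(0 + 0) | a.0 has moves --a--▸ u5, --a--▸ u6
  u5 = (0 + 0) | a.0 has moves --a--▸ u7
  u6 = a.(0 + 0) | 0 has moves --a--▸ u7
  u7 = (0 + 0) | 0 has moves ∅
Reachable graph of Q (8 states):
  v0 = 0 + b.a.(a.(0 + 0) | a.a.0) has moves --b--▸ v1
  v1 = a.(a.(0 + 0) | a.a.0) has moves --a--▸ v2
  v2 = a.(0 + 0) | a.a.0 has moves --a--▸ v3, --a--▸ v4
  v3 = (0 + 0) | a.a.0 has moves --a--▸ v5
  v4 = a.(0 + 0) | a.0 has moves --a--▸ v5, --a--▸ v6
  v5 = (0 + 0) | a.0 has moves --a--▸ v7
  v6 = a.(0 + 0) | 0 has moves --a--▸ v7
  v7 = (0 + 0) | 0 has moves ∅
Bisimilarity quotient blocks:
  B0 = {u0, v0}
  B1 = {u1, v1}
  B2 = {u2, v2}
  B3 = {u3, u4, v3, v4}
  B4 = {u5, u6, v5, v6}
  B5 = {u7, v7}
u0 ∈ B0, v0 ∈ B0 → same block

YES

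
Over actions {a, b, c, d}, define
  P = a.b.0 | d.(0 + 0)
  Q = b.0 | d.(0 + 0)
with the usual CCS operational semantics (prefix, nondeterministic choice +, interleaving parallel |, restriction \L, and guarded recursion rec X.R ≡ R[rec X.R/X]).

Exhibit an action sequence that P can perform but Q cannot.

a

P's transition system — 6 states:
  m0 = a.b.0 | d.(0 + 0) ⊢ —a→ m1, —d→ m2
  m1 = b.0 | d.(0 + 0) ⊢ —b→ m3, —d→ m4
  m2 = a.b.0 | (0 + 0) ⊢ —a→ m4
  m3 = 0 | d.(0 + 0) ⊢ —d→ m5
  m4 = b.0 | (0 + 0) ⊢ —b→ m5
  m5 = 0 | (0 + 0) ⊢ ∅
Q's transition system — 4 states:
  n0 = b.0 | d.(0 + 0) ⊢ —b→ n1, —d→ n2
  n1 = 0 | d.(0 + 0) ⊢ —d→ n3
  n2 = b.0 | (0 + 0) ⊢ —b→ n3
  n3 = 0 | (0 + 0) ⊢ ∅
Run σ = ⟨a⟩ on P: start {m0}
  [1] a ⇒ {m1}
  — P admits the full trace.
Run σ = ⟨a⟩ on Q: start {n0}
  [1] a ⇒ ∅  — Q cannot continue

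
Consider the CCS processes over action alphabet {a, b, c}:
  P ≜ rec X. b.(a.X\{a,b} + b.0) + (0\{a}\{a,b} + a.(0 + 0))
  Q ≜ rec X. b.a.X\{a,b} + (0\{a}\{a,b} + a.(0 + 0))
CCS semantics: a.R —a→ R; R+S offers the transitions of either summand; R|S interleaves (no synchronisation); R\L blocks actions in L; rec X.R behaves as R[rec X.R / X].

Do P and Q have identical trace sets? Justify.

NO — witness ⟨bb⟩

Reachable graph of P (5 states):
  u0 = rec X. b.(a.X\{a,b} + b.0) + (0\{a}\{a,b} + a.(0 + 0)) → —a→ u1, —b→ u2
  u1 = 0 + 0 → deadlocked
  u2 = a.(rec X. b.(a.X\{a,b} + b.0) + (0\{a}\{a,b} + a.(0 + 0)))\{a,b} + b.0 → —a→ u3, —b→ u4
  u3 = (rec X. b.(a.X\{a,b} + b.0) + (0\{a}\{a,b} + a.(0 + 0)))\{a,b} → deadlocked
  u4 = 0 → deadlocked
Reachable graph of Q (4 states):
  v0 = rec X. b.a.X\{a,b} + (0\{a}\{a,b} + a.(0 + 0)) → —a→ v1, —b→ v2
  v1 = 0 + 0 → deadlocked
  v2 = a.(rec X. b.a.X\{a,b} + (0\{a}\{a,b} + a.(0 + 0)))\{a,b} → —a→ v3
  v3 = (rec X. b.a.X\{a,b} + (0\{a}\{a,b} + a.(0 + 0)))\{a,b} → deadlocked
Trace ⟨bb⟩ through P, begin at {u0}:
  step 1 (b): {u2}
  step 2 (b): {u4}
  P completes σ.
Trace ⟨bb⟩ through Q, begin at {v0}:
  step 1 (b): {v2}
  step 2 (b): ∅  — Q cannot continue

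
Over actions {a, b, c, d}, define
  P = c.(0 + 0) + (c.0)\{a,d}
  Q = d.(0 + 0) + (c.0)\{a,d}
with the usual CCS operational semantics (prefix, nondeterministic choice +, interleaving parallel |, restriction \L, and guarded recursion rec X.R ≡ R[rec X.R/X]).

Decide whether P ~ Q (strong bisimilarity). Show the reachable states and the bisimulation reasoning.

P's transition system — 3 states:
  m0 = c.(0 + 0) + (c.0)\{a,d} has moves —c→ m1, —c→ m2
  m1 = 0 + 0 has moves deadlocked
  m2 = 0\{a,d} has moves deadlocked
Q's transition system — 3 states:
  n0 = d.(0 + 0) + (c.0)\{a,d} has moves —c→ n1, —d→ n2
  n1 = 0\{a,d} has moves deadlocked
  n2 = 0 + 0 has moves deadlocked
Bisimilarity quotient blocks:
  B0 = {m0}
  B1 = {m1, m2, n1, n2}
  B2 = {n0}
m0 ∈ B0, n0 ∈ B2 → different blocks

not bisimilar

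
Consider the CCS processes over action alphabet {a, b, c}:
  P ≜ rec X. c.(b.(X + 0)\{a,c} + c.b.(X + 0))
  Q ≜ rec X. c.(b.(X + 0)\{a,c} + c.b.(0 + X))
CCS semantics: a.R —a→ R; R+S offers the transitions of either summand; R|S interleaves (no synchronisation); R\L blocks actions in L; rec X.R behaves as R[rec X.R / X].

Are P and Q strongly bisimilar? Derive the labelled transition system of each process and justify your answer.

P's transition system — 5 states:
  p0 = rec X. c.(b.(X + 0)\{a,c} + c.b.(X + 0)) → -c-> p1
  p1 = b.((rec X. c.(b.(X + 0)\{a,c} + c.b.(X + 0))) + 0)\{a,c} + c.b.((rec X. c.(b.(X + 0)\{a,c} + c.b.(X + 0))) + 0) → -b-> p2, -c-> p3
  p2 = ((rec X. c.(b.(X + 0)\{a,c} + c.b.(X + 0))) + 0)\{a,c} → deadlocked
  p3 = b.((rec X. c.(b.(X + 0)\{a,c} + c.b.(X + 0))) + 0) → -b-> p4
  p4 = (rec X. c.(b.(X + 0)\{a,c} + c.b.(X + 0))) + 0 → -c-> p1
Q's transition system — 5 states:
  q0 = rec X. c.(b.(X + 0)\{a,c} + c.b.(0 + X)) → -c-> q1
  q1 = b.((rec X. c.(b.(X + 0)\{a,c} + c.b.(0 + X))) + 0)\{a,c} + c.b.(0 + (rec X. c.(b.(X + 0)\{a,c} + c.b.(0 + X)))) → -b-> q2, -c-> q3
  q2 = ((rec X. c.(b.(X + 0)\{a,c} + c.b.(0 + X))) + 0)\{a,c} → deadlocked
  q3 = b.(0 + (rec X. c.(b.(X + 0)\{a,c} + c.b.(0 + X)))) → -b-> q4
  q4 = 0 + (rec X. c.(b.(X + 0)\{a,c} + c.b.(0 + X))) → -c-> q1
Partition-refinement fixed point:
  B0 = {p0, p4, q0, q4}
  B1 = {p1, q1}
  B2 = {p3, q3}
  B3 = {p2, q2}
p0 ∈ B0, q0 ∈ B0 → same block

P ~ Q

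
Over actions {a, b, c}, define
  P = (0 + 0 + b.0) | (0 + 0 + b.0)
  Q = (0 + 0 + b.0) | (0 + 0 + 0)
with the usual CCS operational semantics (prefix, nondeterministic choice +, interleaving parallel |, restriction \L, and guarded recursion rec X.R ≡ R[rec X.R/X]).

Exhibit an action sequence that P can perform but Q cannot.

bb

Reachable graph of P (4 states):
  p0 = (0 + 0 + b.0) | (0 + 0 + b.0) | —b→ p1, —b→ p2
  p1 = (0 + 0 + b.0) | 0 | —b→ p3
  p2 = 0 | (0 + 0 + b.0) | —b→ p3
  p3 = 0 | 0 | ∅
Reachable graph of Q (2 states):
  q0 = (0 + 0 + b.0) | (0 + 0 + 0) | —b→ q1
  q1 = 0 | (0 + 0 + 0) | ∅
Trace ⟨bb⟩ through P, begin at {p0}:
  after b @ step 1: {p1, p2}
  after b @ step 2: {p3}
  P completes σ.
Trace ⟨bb⟩ through Q, begin at {q0}:
  after b @ step 1: {q1}
  after b @ step 2: no successor for Q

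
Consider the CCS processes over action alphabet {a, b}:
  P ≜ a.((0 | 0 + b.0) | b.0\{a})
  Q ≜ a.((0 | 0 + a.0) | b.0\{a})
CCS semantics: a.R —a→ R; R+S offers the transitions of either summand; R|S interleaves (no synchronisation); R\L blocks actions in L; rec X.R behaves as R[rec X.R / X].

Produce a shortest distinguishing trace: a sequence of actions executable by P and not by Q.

P's transition system — 5 states:
  s0 = a.((0 | 0 + b.0) | b.0\{a}) has moves ··a··> s1
  s1 = (0 | 0 + b.0) | b.0\{a} has moves ··b··> s2, ··b··> s3
  s2 = (0 | 0 + b.0) | 0\{a} has moves ··b··> s4
  s3 = 0 | b.0\{a} has moves ··b··> s4
  s4 = 0 | 0\{a} has moves stopped
Q's transition system — 5 states:
  t0 = a.((0 | 0 + a.0) | b.0\{a}) has moves ··a··> t1
  t1 = (0 | 0 + a.0) | b.0\{a} has moves ··a··> t2, ··b··> t3
  t2 = 0 | b.0\{a} has moves ··b··> t4
  t3 = (0 | 0 + a.0) | 0\{a} has moves ··a··> t4
  t4 = 0 | 0\{a} has moves stopped
Executing abb from P (initial set {s0}):
  step 1 (a): {s1}
  step 2 (b): {s2, s3}
  step 3 (b): {s4}
  — P admits the full trace.
Executing abb from Q (initial set {t0}):
  step 1 (a): {t1}
  step 2 (b): {t3}
  step 3 (b): ∅ (Q stuck)

abb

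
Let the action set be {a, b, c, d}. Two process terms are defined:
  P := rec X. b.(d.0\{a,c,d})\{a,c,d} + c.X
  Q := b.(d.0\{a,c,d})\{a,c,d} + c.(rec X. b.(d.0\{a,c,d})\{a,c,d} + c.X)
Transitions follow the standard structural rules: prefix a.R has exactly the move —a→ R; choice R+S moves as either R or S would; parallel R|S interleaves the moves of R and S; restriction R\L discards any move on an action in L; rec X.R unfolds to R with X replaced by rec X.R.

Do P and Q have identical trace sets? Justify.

LTS(P): 2 reachable states
  m0 = rec X. b.(d.0\{a,c,d})\{a,c,d} + c.X → ··b··> m1, ··c··> m0
  m1 = (d.0\{a,c,d})\{a,c,d} → (no moves)
LTS(Q): 3 reachable states
  n0 = b.(d.0\{a,c,d})\{a,c,d} + c.(rec X. b.(d.0\{a,c,d})\{a,c,d} + c.X) → ··b··> n1, ··c··> n2
  n1 = (d.0\{a,c,d})\{a,c,d} → (no moves)
  n2 = rec X. b.(d.0\{a,c,d})\{a,c,d} + c.X → ··b··> n1, ··c··> n2
Bisimilarity quotient blocks:
  B0 = {m0, n0, n2}
  B1 = {m1, n1}
m0 ∈ B0, n0 ∈ B0 → same block
Bisimilar ⇒ trace-equivalent.

trace-equivalent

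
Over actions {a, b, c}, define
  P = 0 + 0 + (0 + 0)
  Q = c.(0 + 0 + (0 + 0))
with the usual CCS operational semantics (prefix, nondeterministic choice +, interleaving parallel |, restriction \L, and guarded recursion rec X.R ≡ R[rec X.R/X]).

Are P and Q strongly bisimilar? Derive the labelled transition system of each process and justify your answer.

P's transition system — 1 states:
  u0 = 0 + 0 + (0 + 0) has moves stopped
Q's transition system — 2 states:
  v0 = c.(0 + 0 + (0 + 0)) has moves ··c··> v1
  v1 = 0 + 0 + (0 + 0) has moves stopped
Partition-refinement fixed point:
  B0 = {u0, v1}
  B1 = {v0}
u0 ∈ B0, v0 ∈ B1 → different blocks

NO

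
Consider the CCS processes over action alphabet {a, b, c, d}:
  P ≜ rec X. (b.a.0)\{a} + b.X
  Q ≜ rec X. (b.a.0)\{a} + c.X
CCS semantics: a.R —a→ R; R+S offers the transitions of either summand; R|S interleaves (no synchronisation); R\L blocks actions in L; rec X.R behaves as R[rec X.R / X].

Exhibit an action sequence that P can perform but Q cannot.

P's transition system — 2 states:
  p0 = rec X. (b.a.0)\{a} + b.X → --b--▸ p0, --b--▸ p1
  p1 = (a.0)\{a} → stopped
Q's transition system — 2 states:
  q0 = rec X. (b.a.0)\{a} + c.X → --b--▸ q1, --c--▸ q0
  q1 = (a.0)\{a} → stopped
Trace ⟨bb⟩ through P, begin at {p0}:
  after b @ step 1: {p0, p1}
  after b @ step 2: {p0, p1}
  P completes σ.
Trace ⟨bb⟩ through Q, begin at {q0}:
  after b @ step 1: {q1}
  after b @ step 2: ∅ (Q stuck)

bb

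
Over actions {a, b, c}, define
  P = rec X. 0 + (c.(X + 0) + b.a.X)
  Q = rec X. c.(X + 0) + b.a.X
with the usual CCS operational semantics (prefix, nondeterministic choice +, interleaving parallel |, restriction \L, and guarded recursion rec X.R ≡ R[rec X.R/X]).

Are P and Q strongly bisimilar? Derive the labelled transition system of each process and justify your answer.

YES

LTS(P): 3 reachable states
  s0 = rec X. 0 + (c.(X + 0) + b.a.X) :: -b-> s1, -c-> s2
  s1 = a.(rec X. 0 + (c.(X + 0) + b.a.X)) :: -a-> s0
  s2 = (rec X. 0 + (c.(X + 0) + b.a.X)) + 0 :: -b-> s1, -c-> s2
LTS(Q): 3 reachable states
  t0 = rec X. c.(X + 0) + b.a.X :: -b-> t1, -c-> t2
  t1 = a.(rec X. c.(X + 0) + b.a.X) :: -a-> t0
  t2 = (rec X. c.(X + 0) + b.a.X) + 0 :: -b-> t1, -c-> t2
Partition-refinement fixed point:
  B0 = {s0, s2, t0, t2}
  B1 = {s1, t1}
s0 ∈ B0, t0 ∈ B0 → same block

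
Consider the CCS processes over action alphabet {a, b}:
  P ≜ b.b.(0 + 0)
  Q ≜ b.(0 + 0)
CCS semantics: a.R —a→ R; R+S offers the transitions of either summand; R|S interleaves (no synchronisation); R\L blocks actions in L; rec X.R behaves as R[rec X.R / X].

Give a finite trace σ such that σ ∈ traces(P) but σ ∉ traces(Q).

P's transition system — 3 states:
  s0 = b.b.(0 + 0) → --b--▸ s1
  s1 = b.(0 + 0) → --b--▸ s2
  s2 = 0 + 0 → (no moves)
Q's transition system — 2 states:
  t0 = b.(0 + 0) → --b--▸ t1
  t1 = 0 + 0 → (no moves)
Run σ = ⟨bb⟩ on P: start {s0}
  after b @ step 1: {s1}
  after b @ step 2: {s2}
  — P admits the full trace.
Run σ = ⟨bb⟩ on Q: start {t0}
  after b @ step 1: {t1}
  after b @ step 2: ∅ (Q stuck)

bb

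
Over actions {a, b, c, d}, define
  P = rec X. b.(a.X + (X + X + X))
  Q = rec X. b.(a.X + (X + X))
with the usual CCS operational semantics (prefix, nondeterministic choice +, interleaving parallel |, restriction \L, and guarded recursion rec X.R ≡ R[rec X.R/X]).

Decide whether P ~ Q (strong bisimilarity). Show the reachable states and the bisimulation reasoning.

YES

P's transition system — 2 states:
  m0 = rec X. b.(a.X + (X + X + X)) ⊢ ··b··> m1
  m1 = a.(rec X. b.(a.X + (X + X + X))) + ((rec X. b.(a.X + (X + X + X))) + (rec X. b.(a.X + (X + X + X))) + (rec X. b.(a.X + (X + X + X)))) ⊢ ··a··> m0, ··b··> m1
Q's transition system — 2 states:
  n0 = rec X. b.(a.X + (X + X)) ⊢ ··b··> n1
  n1 = a.(rec X. b.(a.X + (X + X))) + ((rec X. b.(a.X + (X + X))) + (rec X. b.(a.X + (X + X)))) ⊢ ··a··> n0, ··b··> n1
Bisimilarity quotient blocks:
  B0 = {m0, n0}
  B1 = {m1, n1}
m0 ∈ B0, n0 ∈ B0 → same block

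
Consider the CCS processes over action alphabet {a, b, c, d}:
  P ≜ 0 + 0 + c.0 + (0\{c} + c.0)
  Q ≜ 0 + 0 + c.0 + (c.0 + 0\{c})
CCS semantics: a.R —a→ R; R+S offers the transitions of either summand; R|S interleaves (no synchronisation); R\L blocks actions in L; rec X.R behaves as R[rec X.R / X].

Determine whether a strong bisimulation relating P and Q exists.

YES

LTS(P): 2 reachable states
  p0 = 0 + 0 + c.0 + (0\{c} + c.0) :: =c=> p1
  p1 = 0 :: (no moves)
LTS(Q): 2 reachable states
  q0 = 0 + 0 + c.0 + (c.0 + 0\{c}) :: =c=> q1
  q1 = 0 :: (no moves)
Partition-refinement fixed point:
  B0 = {p0, q0}
  B1 = {p1, q1}
p0 ∈ B0, q0 ∈ B0 → same block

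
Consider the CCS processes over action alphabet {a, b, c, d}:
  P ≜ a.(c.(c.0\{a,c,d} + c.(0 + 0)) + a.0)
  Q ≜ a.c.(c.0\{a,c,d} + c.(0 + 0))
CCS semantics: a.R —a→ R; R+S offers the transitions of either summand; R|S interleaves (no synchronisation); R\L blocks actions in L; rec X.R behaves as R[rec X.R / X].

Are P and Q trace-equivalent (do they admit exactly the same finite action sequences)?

traces(P) ≠ traces(Q) — witness ⟨aa⟩

P's transition system — 6 states:
  s0 = a.(c.(c.0\{a,c,d} + c.(0 + 0)) + a.0) → -a-> s1
  s1 = c.(c.0\{a,c,d} + c.(0 + 0)) + a.0 → -a-> s2, -c-> s3
  s2 = 0 → ·
  s3 = c.0\{a,c,d} + c.(0 + 0) → -c-> s4, -c-> s5
  s4 = 0 + 0 → ·
  s5 = 0\{a,c,d} → ·
Q's transition system — 5 states:
  t0 = a.c.(c.0\{a,c,d} + c.(0 + 0)) → -a-> t1
  t1 = c.(c.0\{a,c,d} + c.(0 + 0)) → -c-> t2
  t2 = c.0\{a,c,d} + c.(0 + 0) → -c-> t3, -c-> t4
  t3 = 0 + 0 → ·
  t4 = 0\{a,c,d} → ·
Executing aa from P (initial set {s0}):
  step 1 (a): {s1}
  step 2 (a): {s2}
  P completes σ.
Executing aa from Q (initial set {t0}):
  step 1 (a): {t1}
  step 2 (a): ∅ (Q stuck)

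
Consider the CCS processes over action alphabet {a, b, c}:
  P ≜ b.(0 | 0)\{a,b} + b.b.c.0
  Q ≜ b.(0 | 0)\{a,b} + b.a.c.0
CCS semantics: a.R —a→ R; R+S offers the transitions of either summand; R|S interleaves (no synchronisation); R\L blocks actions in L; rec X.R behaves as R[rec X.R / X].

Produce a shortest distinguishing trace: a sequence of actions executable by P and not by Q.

Reachable graph of P (5 states):
  m0 = b.(0 | 0)\{a,b} + b.b.c.0 has moves --b--▸ m1, --b--▸ m2
  m1 = (0 | 0)\{a,b} has moves (no moves)
  m2 = b.c.0 has moves --b--▸ m3
  m3 = c.0 has moves --c--▸ m4
  m4 = 0 has moves (no moves)
Reachable graph of Q (5 states):
  n0 = b.(0 | 0)\{a,b} + b.a.c.0 has moves --b--▸ n1, --b--▸ n2
  n1 = (0 | 0)\{a,b} has moves (no moves)
  n2 = a.c.0 has moves --a--▸ n3
  n3 = c.0 has moves --c--▸ n4
  n4 = 0 has moves (no moves)
Run σ = ⟨bb⟩ on P: start {m0}
  step 1 (b): {m1, m2}
  step 2 (b): {m3}
  P completes σ.
Run σ = ⟨bb⟩ on Q: start {n0}
  step 1 (b): {n1, n2}
  step 2 (b): ∅ (Q stuck)

bb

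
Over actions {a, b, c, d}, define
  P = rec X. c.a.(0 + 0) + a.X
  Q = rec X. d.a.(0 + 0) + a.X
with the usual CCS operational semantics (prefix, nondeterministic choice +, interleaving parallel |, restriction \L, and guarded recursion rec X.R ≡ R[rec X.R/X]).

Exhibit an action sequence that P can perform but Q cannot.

Reachable graph of P (3 states):
  u0 = rec X. c.a.(0 + 0) + a.X | ··a··> u0, ··c··> u1
  u1 = a.(0 + 0) | ··a··> u2
  u2 = 0 + 0 | stopped
Reachable graph of Q (3 states):
  v0 = rec X. d.a.(0 + 0) + a.X | ··a··> v0, ··d··> v1
  v1 = a.(0 + 0) | ··a··> v2
  v2 = 0 + 0 | stopped
Run σ = ⟨c⟩ on P: start {u0}
  [1] c ⇒ {u1}
  P completes σ.
Run σ = ⟨c⟩ on Q: start {v0}
  [1] c ⇒ ∅  — Q cannot continue

c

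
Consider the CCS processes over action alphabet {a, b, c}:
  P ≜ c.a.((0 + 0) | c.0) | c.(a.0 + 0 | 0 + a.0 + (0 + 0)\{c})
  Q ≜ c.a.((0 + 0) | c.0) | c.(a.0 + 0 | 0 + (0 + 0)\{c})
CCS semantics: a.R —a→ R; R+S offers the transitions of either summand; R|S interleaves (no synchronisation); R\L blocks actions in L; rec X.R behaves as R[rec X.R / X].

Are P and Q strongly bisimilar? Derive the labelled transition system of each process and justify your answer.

Reachable graph of P (12 states):
  s0 = c.a.((0 + 0) | c.0) | c.(a.0 + 0 | 0 + a.0 + (0 + 0)\{c}) has moves ··c··> s1, ··c··> s2
  s1 = a.((0 + 0) | c.0) | c.(a.0 + 0 | 0 + a.0 + (0 + 0)\{c}) has moves ··a··> s3, ··c··> s4
  s2 = c.a.((0 + 0) | c.0) | (a.0 + 0 | 0 + a.0 + (0 + 0)\{c}) has moves ··a··> s5, ··c··> s4
  s3 = (0 + 0) | c.0 | c.(a.0 + 0 | 0 + a.0 + (0 + 0)\{c}) has moves ··c··> s6, ··c··> s7
  s4 = a.((0 + 0) | c.0) | (a.0 + 0 | 0 + a.0 + (0 + 0)\{c}) has moves ··a··> s7, ··a··> s8
  s5 = c.a.((0 + 0) | c.0) | 0 has moves ··c··> s8
  s6 = (0 + 0) | 0 | c.(a.0 + 0 | 0 + a.0 + (0 + 0)\{c}) has moves ··c··> s9
  s7 = (0 + 0) | c.0 | (a.0 + 0 | 0 + a.0 + (0 + 0)\{c}) has moves ··a··> s10, ··c··> s9
  s8 = a.((0 + 0) | c.0) | 0 has moves ··a··> s10
  s9 = (0 + 0) | 0 | (a.0 + 0 | 0 + a.0 + (0 + 0)\{c}) has moves ··a··> s11
  s10 = (0 + 0) | c.0 | 0 has moves ··c··> s11
  s11 = (0 + 0) | 0 | 0 has moves stopped
Reachable graph of Q (12 states):
  t0 = c.a.((0 + 0) | c.0) | c.(a.0 + 0 | 0 + (0 + 0)\{c}) has moves ··c··> t1, ··c··> t2
  t1 = a.((0 + 0) | c.0) | c.(a.0 + 0 | 0 + (0 + 0)\{c}) has moves ··a··> t3, ··c··> t4
  t2 = c.a.((0 + 0) | c.0) | (a.0 + 0 | 0 + (0 + 0)\{c}) has moves ··a··> t5, ··c··> t4
  t3 = (0 + 0) | c.0 | c.(a.0 + 0 | 0 + (0 + 0)\{c}) has moves ··c··> t6, ··c··> t7
  t4 = a.((0 + 0) | c.0) | (a.0 + 0 | 0 + (0 + 0)\{c}) has moves ··a··> t7, ··a··> t8
  t5 = c.a.((0 + 0) | c.0) | 0 has moves ··c··> t8
  t6 = (0 + 0) | 0 | c.(a.0 + 0 | 0 + (0 + 0)\{c}) has moves ··c··> t9
  t7 = (0 + 0) | c.0 | (a.0 + 0 | 0 + (0 + 0)\{c}) has moves ··a··> t10, ··c··> t9
  t8 = a.((0 + 0) | c.0) | 0 has moves ··a··> t10
  t9 = (0 + 0) | 0 | (a.0 + 0 | 0 + (0 + 0)\{c}) has moves ··a··> t11
  t10 = (0 + 0) | c.0 | 0 has moves ··c··> t11
  t11 = (0 + 0) | 0 | 0 has moves stopped
Bisimilarity quotient blocks:
  B0 = {s0, t0}
  B1 = {s1, t1}
  B2 = {s3, t3}
  B3 = {s6, t6}
  B4 = {s9, t9}
  B5 = {s11, t11}
  B6 = {s7, t7}
  B7 = {s10, t10}
  B8 = {s4, t4}
  B9 = {s8, t8}
  B10 = {s2, t2}
  B11 = {s5, t5}
s0 ∈ B0, t0 ∈ B0 → same block

P ~ Q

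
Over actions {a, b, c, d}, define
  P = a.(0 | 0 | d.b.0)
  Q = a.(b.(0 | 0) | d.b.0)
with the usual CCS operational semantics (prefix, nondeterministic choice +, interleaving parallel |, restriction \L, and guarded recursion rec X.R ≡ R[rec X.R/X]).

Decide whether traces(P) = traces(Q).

Reachable graph of P (4 states):
  u0 = a.(0 | 0 | d.b.0) ⊢ ··a··> u1
  u1 = 0 | 0 | d.b.0 ⊢ ··d··> u2
  u2 = 0 | 0 | b.0 ⊢ ··b··> u3
  u3 = 0 | 0 | 0 ⊢ ·
Reachable graph of Q (7 states):
  v0 = a.(b.(0 | 0) | d.b.0) ⊢ ··a··> v1
  v1 = b.(0 | 0) | d.b.0 ⊢ ··b··> v2, ··d··> v3
  v2 = 0 | 0 | d.b.0 ⊢ ··d··> v4
  v3 = b.(0 | 0) | b.0 ⊢ ··b··> v4, ··b··> v5
  v4 = 0 | 0 | b.0 ⊢ ··b··> v6
  v5 = b.(0 | 0) | 0 ⊢ ··b··> v6
  v6 = 0 | 0 | 0 ⊢ ·
Trace ⟨ab⟩ through Q, begin at {v0}:
  [1] a ⇒ {v1}
  [2] b ⇒ {v2}
  ✓ Q
Trace ⟨ab⟩ through P, begin at {u0}:
  [1] a ⇒ {u1}
  [2] b ⇒ ∅  — P cannot continue

traces(P) ≠ traces(Q) — witness ⟨ab⟩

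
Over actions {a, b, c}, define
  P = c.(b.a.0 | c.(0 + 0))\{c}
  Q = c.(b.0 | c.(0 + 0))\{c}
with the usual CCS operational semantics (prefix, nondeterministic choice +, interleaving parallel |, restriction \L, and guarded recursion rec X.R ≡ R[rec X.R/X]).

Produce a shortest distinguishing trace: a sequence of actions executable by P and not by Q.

cba

P's transition system — 4 states:
  p0 = c.(b.a.0 | c.(0 + 0))\{c} has moves =c=> p1
  p1 = (b.a.0 | c.(0 + 0))\{c} has moves =b=> p2
  p2 = (a.0 | c.(0 + 0))\{c} has moves =a=> p3
  p3 = (0 | c.(0 + 0))\{c} has moves deadlocked
Q's transition system — 3 states:
  q0 = c.(b.0 | c.(0 + 0))\{c} has moves =c=> q1
  q1 = (b.0 | c.(0 + 0))\{c} has moves =b=> q2
  q2 = (0 | c.(0 + 0))\{c} has moves deadlocked
Executing cba from P (initial set {p0}):
  step 1 (c): {p1}
  step 2 (b): {p2}
  step 3 (a): {p3}
  — P admits the full trace.
Executing cba from Q (initial set {q0}):
  step 1 (c): {q1}
  step 2 (b): {q2}
  step 3 (a): ∅ (Q stuck)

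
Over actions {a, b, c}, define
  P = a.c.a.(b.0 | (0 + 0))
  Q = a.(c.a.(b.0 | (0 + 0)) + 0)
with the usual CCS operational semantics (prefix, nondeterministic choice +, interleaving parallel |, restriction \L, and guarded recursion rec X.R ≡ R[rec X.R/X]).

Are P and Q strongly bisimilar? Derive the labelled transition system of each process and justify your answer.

P's transition system — 5 states:
  p0 = a.c.a.(b.0 | (0 + 0)) | =a=> p1
  p1 = c.a.(b.0 | (0 + 0)) | =c=> p2
  p2 = a.(b.0 | (0 + 0)) | =a=> p3
  p3 = b.0 | (0 + 0) | =b=> p4
  p4 = 0 | (0 + 0) | ∅
Q's transition system — 5 states:
  q0 = a.(c.a.(b.0 | (0 + 0)) + 0) | =a=> q1
  q1 = c.a.(b.0 | (0 + 0)) + 0 | =c=> q2
  q2 = a.(b.0 | (0 + 0)) | =a=> q3
  q3 = b.0 | (0 + 0) | =b=> q4
  q4 = 0 | (0 + 0) | ∅
Partition-refinement fixed point:
  B0 = {p0, q0}
  B1 = {p1, q1}
  B2 = {p2, q2}
  B3 = {p3, q3}
  B4 = {p4, q4}
p0 ∈ B0, q0 ∈ B0 → same block

bisimilar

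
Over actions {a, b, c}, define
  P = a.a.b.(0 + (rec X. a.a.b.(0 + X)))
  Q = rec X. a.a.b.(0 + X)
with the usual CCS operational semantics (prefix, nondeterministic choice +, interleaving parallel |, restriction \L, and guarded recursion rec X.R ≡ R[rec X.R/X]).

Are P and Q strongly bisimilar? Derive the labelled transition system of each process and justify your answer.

bisimilar

LTS(P): 4 reachable states
  p0 = a.a.b.(0 + (rec X. a.a.b.(0 + X))) → --a--▸ p1
  p1 = a.b.(0 + (rec X. a.a.b.(0 + X))) → --a--▸ p2
  p2 = b.(0 + (rec X. a.a.b.(0 + X))) → --b--▸ p3
  p3 = 0 + (rec X. a.a.b.(0 + X)) → --a--▸ p1
LTS(Q): 4 reachable states
  q0 = rec X. a.a.b.(0 + X) → --a--▸ q1
  q1 = a.b.(0 + (rec X. a.a.b.(0 + X))) → --a--▸ q2
  q2 = b.(0 + (rec X. a.a.b.(0 + X))) → --b--▸ q3
  q3 = 0 + (rec X. a.a.b.(0 + X)) → --a--▸ q1
Partition-refinement fixed point:
  B0 = {p0, p3, q0, q3}
  B1 = {p1, q1}
  B2 = {p2, q2}
p0 ∈ B0, q0 ∈ B0 → same block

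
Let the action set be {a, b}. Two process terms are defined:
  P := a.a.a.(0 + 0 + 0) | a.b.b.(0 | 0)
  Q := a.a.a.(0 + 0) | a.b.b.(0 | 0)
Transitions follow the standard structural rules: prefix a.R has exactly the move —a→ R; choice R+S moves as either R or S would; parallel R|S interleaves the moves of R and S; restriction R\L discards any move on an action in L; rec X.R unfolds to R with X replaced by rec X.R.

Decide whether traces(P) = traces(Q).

LTS(P): 16 reachable states
  s0 = a.a.a.(0 + 0 + 0) | a.b.b.(0 | 0) :: =a=> s1, =a=> s2
  s1 = a.a.(0 + 0 + 0) | a.b.b.(0 | 0) :: =a=> s3, =a=> s4
  s2 = a.a.a.(0 + 0 + 0) | b.b.(0 | 0) :: =a=> s4, =b=> s5
  s3 = a.(0 + 0 + 0) | a.b.b.(0 | 0) :: =a=> s6, =a=> s7
  s4 = a.a.(0 + 0 + 0) | b.b.(0 | 0) :: =a=> s7, =b=> s8
  s5 = a.a.a.(0 + 0 + 0) | b.(0 | 0) :: =a=> s8, =b=> s9
  s6 = (0 + 0 + 0) | a.b.b.(0 | 0) :: =a=> s10
  s7 = a.(0 + 0 + 0) | b.b.(0 | 0) :: =a=> s10, =b=> s11
  s8 = a.a.(0 + 0 + 0) | b.(0 | 0) :: =a=> s11, =b=> s12
  s9 = a.a.a.(0 + 0 + 0) | (0 | 0) :: =a=> s12
  s10 = (0 + 0 + 0) | b.b.(0 | 0) :: =b=> s13
  s11 = a.(0 + 0 + 0) | b.(0 | 0) :: =a=> s13, =b=> s14
  s12 = a.a.(0 + 0 + 0) | (0 | 0) :: =a=> s14
  s13 = (0 + 0 + 0) | b.(0 | 0) :: =b=> s15
  s14 = a.(0 + 0 + 0) | (0 | 0) :: =a=> s15
  s15 = (0 + 0 + 0) | (0 | 0) :: deadlocked
LTS(Q): 16 reachable states
  t0 = a.a.a.(0 + 0) | a.b.b.(0 | 0) :: =a=> t1, =a=> t2
  t1 = a.a.(0 + 0) | a.b.b.(0 | 0) :: =a=> t3, =a=> t4
  t2 = a.a.a.(0 + 0) | b.b.(0 | 0) :: =a=> t4, =b=> t5
  t3 = a.(0 + 0) | a.b.b.(0 | 0) :: =a=> t6, =a=> t7
  t4 = a.a.(0 + 0) | b.b.(0 | 0) :: =a=> t7, =b=> t8
  t5 = a.a.a.(0 + 0) | b.(0 | 0) :: =a=> t8, =b=> t9
  t6 = (0 + 0) | a.b.b.(0 | 0) :: =a=> t10
  t7 = a.(0 + 0) | b.b.(0 | 0) :: =a=> t10, =b=> t11
  t8 = a.a.(0 + 0) | b.(0 | 0) :: =a=> t11, =b=> t12
  t9 = a.a.a.(0 + 0) | (0 | 0) :: =a=> t12
  t10 = (0 + 0) | b.b.(0 | 0) :: =b=> t13
  t11 = a.(0 + 0) | b.(0 | 0) :: =a=> t13, =b=> t14
  t12 = a.a.(0 + 0) | (0 | 0) :: =a=> t14
  t13 = (0 + 0) | b.(0 | 0) :: =b=> t15
  t14 = a.(0 + 0) | (0 | 0) :: =a=> t15
  t15 = (0 + 0) | (0 | 0) :: deadlocked
Coarsest stable partition (strong bisimilarity classes):
  B0 = {s0, t0}
  B1 = {s2, t2}
  B2 = {s4, t4}
  B3 = {s7, t7}
  B4 = {s10, t10}
  B5 = {s13, t13}
  B6 = {s15, t15}
  B7 = {s11, t11}
  B8 = {s14, t14}
  B9 = {s8, t8}
  B10 = {s12, t12}
  B11 = {s5, t5}
  B12 = {s9, t9}
  B13 = {s1, t1}
  B14 = {s3, t3}
  B15 = {s6, t6}
s0 ∈ B0, t0 ∈ B0 → same block
Bisimilar ⇒ trace-equivalent.

YES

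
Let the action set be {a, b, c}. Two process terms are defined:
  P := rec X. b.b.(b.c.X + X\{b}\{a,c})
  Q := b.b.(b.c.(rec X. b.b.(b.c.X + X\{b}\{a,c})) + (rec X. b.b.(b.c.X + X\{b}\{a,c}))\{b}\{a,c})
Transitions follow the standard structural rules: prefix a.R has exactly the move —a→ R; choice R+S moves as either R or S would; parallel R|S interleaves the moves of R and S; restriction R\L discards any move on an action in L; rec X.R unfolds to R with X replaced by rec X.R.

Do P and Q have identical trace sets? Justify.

YES

P's transition system — 4 states:
  s0 = rec X. b.b.(b.c.X + X\{b}\{a,c}) → =b=> s1
  s1 = b.(b.c.(rec X. b.b.(b.c.X + X\{b}\{a,c})) + (rec X. b.b.(b.c.X + X\{b}\{a,c}))\{b}\{a,c}) → =b=> s2
  s2 = b.c.(rec X. b.b.(b.c.X + X\{b}\{a,c})) + (rec X. b.b.(b.c.X + X\{b}\{a,c}))\{b}\{a,c} → =b=> s3
  s3 = c.(rec X. b.b.(b.c.X + X\{b}\{a,c})) → =c=> s0
Q's transition system — 5 states:
  t0 = b.b.(b.c.(rec X. b.b.(b.c.X + X\{b}\{a,c})) + (rec X. b.b.(b.c.X + X\{b}\{a,c}))\{b}\{a,c}) → =b=> t1
  t1 = b.(b.c.(rec X. b.b.(b.c.X + X\{b}\{a,c})) + (rec X. b.b.(b.c.X + X\{b}\{a,c}))\{b}\{a,c}) → =b=> t2
  t2 = b.c.(rec X. b.b.(b.c.X + X\{b}\{a,c})) + (rec X. b.b.(b.c.X + X\{b}\{a,c}))\{b}\{a,c} → =b=> t3
  t3 = c.(rec X. b.b.(b.c.X + X\{b}\{a,c})) → =c=> t4
  t4 = rec X. b.b.(b.c.X + X\{b}\{a,c}) → =b=> t1
Partition-refinement fixed point:
  B0 = {s0, t0, t4}
  B1 = {s1, t1}
  B2 = {s2, t2}
  B3 = {s3, t3}
s0 ∈ B0, t0 ∈ B0 → same block
Bisimilar ⇒ trace-equivalent.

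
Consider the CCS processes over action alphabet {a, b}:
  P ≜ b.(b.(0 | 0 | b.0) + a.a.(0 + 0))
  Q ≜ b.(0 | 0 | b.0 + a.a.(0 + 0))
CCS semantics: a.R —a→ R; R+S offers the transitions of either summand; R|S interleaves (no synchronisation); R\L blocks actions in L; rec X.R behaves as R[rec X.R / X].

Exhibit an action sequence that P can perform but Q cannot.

bbb

LTS(P): 6 reachable states
  s0 = b.(b.(0 | 0 | b.0) + a.a.(0 + 0)) has moves -b-> s1
  s1 = b.(0 | 0 | b.0) + a.a.(0 + 0) has moves -a-> s2, -b-> s3
  s2 = a.(0 + 0) has moves -a-> s4
  s3 = 0 | 0 | b.0 has moves -b-> s5
  s4 = 0 + 0 has moves ·
  s5 = 0 | 0 | 0 has moves ·
LTS(Q): 5 reachable states
  t0 = b.(0 | 0 | b.0 + a.a.(0 + 0)) has moves -b-> t1
  t1 = 0 | 0 | b.0 + a.a.(0 + 0) has moves -a-> t2, -b-> t3
  t2 = a.(0 + 0) has moves -a-> t4
  t3 = 0 | 0 | 0 has moves ·
  t4 = 0 + 0 has moves ·
Executing bbb from P (initial set {s0}):
  after b @ step 1: {s1}
  after b @ step 2: {s3}
  after b @ step 3: {s5}
  ✓ P
Executing bbb from Q (initial set {t0}):
  after b @ step 1: {t1}
  after b @ step 2: {t3}
  after b @ step 3: ∅  — Q cannot continue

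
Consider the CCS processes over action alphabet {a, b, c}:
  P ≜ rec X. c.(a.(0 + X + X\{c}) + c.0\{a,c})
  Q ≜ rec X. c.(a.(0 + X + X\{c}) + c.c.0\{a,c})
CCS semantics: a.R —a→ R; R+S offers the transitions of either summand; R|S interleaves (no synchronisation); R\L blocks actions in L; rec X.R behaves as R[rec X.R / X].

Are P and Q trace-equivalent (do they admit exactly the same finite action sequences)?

LTS(P): 4 reachable states
  s0 = rec X. c.(a.(0 + X + X\{c}) + c.0\{a,c}) has moves -c-> s1
  s1 = a.(0 + (rec X. c.(a.(0 + X + X\{c}) + c.0\{a,c})) + (rec X. c.(a.(0 + X + X\{c}) + c.0\{a,c}))\{c}) + c.0\{a,c} has moves -a-> s2, -c-> s3
  s2 = 0 + (rec X. c.(a.(0 + X + X\{c}) + c.0\{a,c})) + (rec X. c.(a.(0 + X + X\{c}) + c.0\{a,c}))\{c} has moves -c-> s1
  s3 = 0\{a,c} has moves deadlocked
LTS(Q): 5 reachable states
  t0 = rec X. c.(a.(0 + X + X\{c}) + c.c.0\{a,c}) has moves -c-> t1
  t1 = a.(0 + (rec X. c.(a.(0 + X + X\{c}) + c.c.0\{a,c})) + (rec X. c.(a.(0 + X + X\{c}) + c.c.0\{a,c}))\{c}) + c.c.0\{a,c} has moves -a-> t2, -c-> t3
  t2 = 0 + (rec X. c.(a.(0 + X + X\{c}) + c.c.0\{a,c})) + (rec X. c.(a.(0 + X + X\{c}) + c.c.0\{a,c}))\{c} has moves -c-> t1
  t3 = c.0\{a,c} has moves -c-> t4
  t4 = 0\{a,c} has moves deadlocked
Run σ = ⟨ccc⟩ on Q: start {t0}
  [1] c ⇒ {t1}
  [2] c ⇒ {t3}
  [3] c ⇒ {t4}
  Q completes σ.
Run σ = ⟨ccc⟩ on P: start {s0}
  [1] c ⇒ {s1}
  [2] c ⇒ {s3}
  [3] c ⇒ ∅  — P cannot continue

NO — witness ⟨ccc⟩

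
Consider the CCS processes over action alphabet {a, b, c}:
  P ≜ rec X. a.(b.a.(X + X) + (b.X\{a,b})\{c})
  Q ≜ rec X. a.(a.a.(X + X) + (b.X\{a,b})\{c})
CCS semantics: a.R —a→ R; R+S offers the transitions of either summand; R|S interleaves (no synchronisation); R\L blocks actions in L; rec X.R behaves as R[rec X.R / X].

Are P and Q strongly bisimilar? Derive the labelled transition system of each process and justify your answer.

LTS(P): 5 reachable states
  m0 = rec X. a.(b.a.(X + X) + (b.X\{a,b})\{c}) ⊢ --a--▸ m1
  m1 = b.a.((rec X. a.(b.a.(X + X) + (b.X\{a,b})\{c})) + (rec X. a.(b.a.(X + X) + (b.X\{a,b})\{c}))) + (b.(rec X. a.(b.a.(X + X) + (b.X\{a,b})\{c}))\{a,b})\{c} ⊢ --b--▸ m2, --b--▸ m3
  m2 = (rec X. a.(b.a.(X + X) + (b.X\{a,b})\{c}))\{a,b}\{c} ⊢ deadlocked
  m3 = a.((rec X. a.(b.a.(X + X) + (b.X\{a,b})\{c})) + (rec X. a.(b.a.(X + X) + (b.X\{a,b})\{c}))) ⊢ --a--▸ m4
  m4 = (rec X. a.(b.a.(X + X) + (b.X\{a,b})\{c})) + (rec X. a.(b.a.(X + X) + (b.X\{a,b})\{c})) ⊢ --a--▸ m1
LTS(Q): 5 reachable states
  n0 = rec X. a.(a.a.(X + X) + (b.X\{a,b})\{c}) ⊢ --a--▸ n1
  n1 = a.a.((rec X. a.(a.a.(X + X) + (b.X\{a,b})\{c})) + (rec X. a.(a.a.(X + X) + (b.X\{a,b})\{c}))) + (b.(rec X. a.(a.a.(X + X) + (b.X\{a,b})\{c}))\{a,b})\{c} ⊢ --a--▸ n2, --b--▸ n3
  n2 = a.((rec X. a.(a.a.(X + X) + (b.X\{a,b})\{c})) + (rec X. a.(a.a.(X + X) + (b.X\{a,b})\{c}))) ⊢ --a--▸ n4
  n3 = (rec X. a.(a.a.(X + X) + (b.X\{a,b})\{c}))\{a,b}\{c} ⊢ deadlocked
  n4 = (rec X. a.(a.a.(X + X) + (b.X\{a,b})\{c})) + (rec X. a.(a.a.(X + X) + (b.X\{a,b})\{c})) ⊢ --a--▸ n1
Bisimilarity quotient blocks:
  B0 = {m0, m4}
  B1 = {m1}
  B2 = {m2, n3}
  B3 = {m3}
  B4 = {n0, n4}
  B5 = {n1}
  B6 = {n2}
m0 ∈ B0, n0 ∈ B4 → different blocks

NO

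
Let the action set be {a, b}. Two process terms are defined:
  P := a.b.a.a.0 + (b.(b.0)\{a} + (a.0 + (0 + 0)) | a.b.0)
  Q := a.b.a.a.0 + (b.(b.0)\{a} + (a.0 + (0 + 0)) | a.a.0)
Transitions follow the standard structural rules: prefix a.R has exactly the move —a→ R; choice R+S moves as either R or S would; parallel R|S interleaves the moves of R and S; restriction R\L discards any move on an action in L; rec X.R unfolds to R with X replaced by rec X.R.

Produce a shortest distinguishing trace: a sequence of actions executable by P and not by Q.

LTS(P): 12 reachable states
  u0 = a.b.a.a.0 + (b.(b.0)\{a} + (a.0 + (0 + 0)) | a.b.0) has moves -a-> u1, -a-> u2, -a-> u3, -b-> u4
  u1 = (a.0 + (0 + 0)) | b.0 has moves -a-> u5, -b-> u6
  u2 = 0 | a.b.0 has moves -a-> u5
  u3 = b.a.a.0 has moves -b-> u7
  u4 = (b.0)\{a} has moves -b-> u8
  u5 = 0 | b.0 has moves -b-> u9
  u6 = (a.0 + (0 + 0)) | 0 has moves -a-> u9
  u7 = a.a.0 has moves -a-> u10
  u8 = 0\{a} has moves ·
  u9 = 0 | 0 has moves ·
  u10 = a.0 has moves -a-> u11
  u11 = 0 has moves ·
LTS(Q): 12 reachable states
  v0 = a.b.a.a.0 + (b.(b.0)\{a} + (a.0 + (0 + 0)) | a.a.0) has moves -a-> v1, -a-> v2, -a-> v3, -b-> v4
  v1 = (a.0 + (0 + 0)) | a.0 has moves -a-> v5, -a-> v6
  v2 = 0 | a.a.0 has moves -a-> v6
  v3 = b.a.a.0 has moves -b-> v7
  v4 = (b.0)\{a} has moves -b-> v8
  v5 = (a.0 + (0 + 0)) | 0 has moves -a-> v9
  v6 = 0 | a.0 has moves -a-> v9
  v7 = a.a.0 has moves -a-> v10
  v8 = 0\{a} has moves ·
  v9 = 0 | 0 has moves ·
  v10 = a.0 has moves -a-> v11
  v11 = 0 has moves ·
Run σ = ⟨aab⟩ on P: start {u0}
  step 1 (a): {u1, u2, u3}
  step 2 (a): {u5}
  step 3 (b): {u9}
  P completes σ.
Run σ = ⟨aab⟩ on Q: start {v0}
  step 1 (a): {v1, v2, v3}
  step 2 (a): {v5, v6}
  step 3 (b): ∅  — Q cannot continue

aab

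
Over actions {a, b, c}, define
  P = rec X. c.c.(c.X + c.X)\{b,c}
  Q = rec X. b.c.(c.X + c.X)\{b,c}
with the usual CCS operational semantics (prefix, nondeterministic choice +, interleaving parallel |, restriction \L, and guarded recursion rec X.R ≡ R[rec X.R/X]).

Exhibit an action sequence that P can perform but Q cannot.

Reachable graph of P (3 states):
  s0 = rec X. c.c.(c.X + c.X)\{b,c} :: —c→ s1
  s1 = c.(c.(rec X. c.c.(c.X + c.X)\{b,c}) + c.(rec X. c.c.(c.X + c.X)\{b,c}))\{b,c} :: —c→ s2
  s2 = (c.(rec X. c.c.(c.X + c.X)\{b,c}) + c.(rec X. c.c.(c.X + c.X)\{b,c}))\{b,c} :: (no moves)
Reachable graph of Q (3 states):
  t0 = rec X. b.c.(c.X + c.X)\{b,c} :: —b→ t1
  t1 = c.(c.(rec X. b.c.(c.X + c.X)\{b,c}) + c.(rec X. b.c.(c.X + c.X)\{b,c}))\{b,c} :: —c→ t2
  t2 = (c.(rec X. b.c.(c.X + c.X)\{b,c}) + c.(rec X. b.c.(c.X + c.X)\{b,c}))\{b,c} :: (no moves)
Run σ = ⟨c⟩ on P: start {s0}
  after c @ step 1: {s1}
  — P admits the full trace.
Run σ = ⟨c⟩ on Q: start {t0}
  after c @ step 1: ∅  — Q cannot continue

c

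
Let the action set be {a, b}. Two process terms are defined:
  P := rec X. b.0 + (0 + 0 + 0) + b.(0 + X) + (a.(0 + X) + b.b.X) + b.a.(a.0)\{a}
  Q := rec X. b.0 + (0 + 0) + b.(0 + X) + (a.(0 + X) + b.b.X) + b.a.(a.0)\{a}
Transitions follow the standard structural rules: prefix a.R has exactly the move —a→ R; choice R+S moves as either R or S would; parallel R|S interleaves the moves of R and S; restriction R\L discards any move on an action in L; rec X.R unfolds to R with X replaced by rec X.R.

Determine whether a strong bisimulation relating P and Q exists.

P ~ Q

LTS(P): 6 reachable states
  p0 = rec X. b.0 + (0 + 0 + 0) + b.(0 + X) + (a.(0 + X) + b.b.X) + b.a.(a.0)\{a} ⊢ --a--▸ p1, --b--▸ p1, --b--▸ p2, --b--▸ p3, --b--▸ p4
  p1 = 0 + (rec X. b.0 + (0 + 0 + 0) + b.(0 + X) + (a.(0 + X) + b.b.X) + b.a.(a.0)\{a}) ⊢ --a--▸ p1, --b--▸ p1, --b--▸ p2, --b--▸ p3, --b--▸ p4
  p2 = 0 ⊢ ∅
  p3 = a.(a.0)\{a} ⊢ --a--▸ p5
  p4 = b.(rec X. b.0 + (0 + 0 + 0) + b.(0 + X) + (a.(0 + X) + b.b.X) + b.a.(a.0)\{a}) ⊢ --b--▸ p0
  p5 = (a.0)\{a} ⊢ ∅
LTS(Q): 6 reachable states
  q0 = rec X. b.0 + (0 + 0) + b.(0 + X) + (a.(0 + X) + b.b.X) + b.a.(a.0)\{a} ⊢ --a--▸ q1, --b--▸ q1, --b--▸ q2, --b--▸ q3, --b--▸ q4
  q1 = 0 + (rec X. b.0 + (0 + 0) + b.(0 + X) + (a.(0 + X) + b.b.X) + b.a.(a.0)\{a}) ⊢ --a--▸ q1, --b--▸ q1, --b--▸ q2, --b--▸ q3, --b--▸ q4
  q2 = 0 ⊢ ∅
  q3 = a.(a.0)\{a} ⊢ --a--▸ q5
  q4 = b.(rec X. b.0 + (0 + 0) + b.(0 + X) + (a.(0 + X) + b.b.X) + b.a.(a.0)\{a}) ⊢ --b--▸ q0
  q5 = (a.0)\{a} ⊢ ∅
Coarsest stable partition (strong bisimilarity classes):
  B0 = {p0, p1, q0, q1}
  B1 = {p4, q4}
  B2 = {p2, p5, q2, q5}
  B3 = {p3, q3}
p0 ∈ B0, q0 ∈ B0 → same block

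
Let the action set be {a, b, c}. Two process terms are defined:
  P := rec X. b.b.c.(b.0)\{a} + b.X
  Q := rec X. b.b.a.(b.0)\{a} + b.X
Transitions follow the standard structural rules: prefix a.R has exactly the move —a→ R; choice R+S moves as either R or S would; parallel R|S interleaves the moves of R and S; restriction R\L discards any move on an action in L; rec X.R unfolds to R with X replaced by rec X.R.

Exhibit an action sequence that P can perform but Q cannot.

bbc

LTS(P): 5 reachable states
  p0 = rec X. b.b.c.(b.0)\{a} + b.X ⊢ --b--▸ p0, --b--▸ p1
  p1 = b.c.(b.0)\{a} ⊢ --b--▸ p2
  p2 = c.(b.0)\{a} ⊢ --c--▸ p3
  p3 = (b.0)\{a} ⊢ --b--▸ p4
  p4 = 0\{a} ⊢ (no moves)
LTS(Q): 5 reachable states
  q0 = rec X. b.b.a.(b.0)\{a} + b.X ⊢ --b--▸ q0, --b--▸ q1
  q1 = b.a.(b.0)\{a} ⊢ --b--▸ q2
  q2 = a.(b.0)\{a} ⊢ --a--▸ q3
  q3 = (b.0)\{a} ⊢ --b--▸ q4
  q4 = 0\{a} ⊢ (no moves)
Executing bbc from P (initial set {p0}):
  step 1 (b): {p0, p1}
  step 2 (b): {p0, p1, p2}
  step 3 (c): {p3}
  P completes σ.
Executing bbc from Q (initial set {q0}):
  step 1 (b): {q0, q1}
  step 2 (b): {q0, q1, q2}
  step 3 (c): ∅  — Q cannot continue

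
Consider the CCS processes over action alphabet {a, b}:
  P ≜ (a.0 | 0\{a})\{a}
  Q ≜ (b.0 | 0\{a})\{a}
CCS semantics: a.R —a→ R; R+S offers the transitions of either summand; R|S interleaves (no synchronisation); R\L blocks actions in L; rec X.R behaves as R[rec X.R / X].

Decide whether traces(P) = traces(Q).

trace-distinct — witness ⟨b⟩

Reachable graph of P (1 states):
  m0 = (a.0 | 0\{a})\{a} → stopped
Reachable graph of Q (2 states):
  n0 = (b.0 | 0\{a})\{a} → --b--▸ n1
  n1 = (0 | 0\{a})\{a} → stopped
Trace ⟨b⟩ through Q, begin at {n0}:
  step 1 (b): {n1}
  — Q admits the full trace.
Trace ⟨b⟩ through P, begin at {m0}:
  step 1 (b): no successor for P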